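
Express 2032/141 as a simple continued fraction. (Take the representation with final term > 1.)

2032 = 14·141 + 58
141 = 2·58 + 25
58 = 2·25 + 8
25 = 3·8 + 1
8 = 8·1 + 0  (stop)
So 2032/141 = [14; 2, 2, 3, 8].

[14; 2, 2, 3, 8]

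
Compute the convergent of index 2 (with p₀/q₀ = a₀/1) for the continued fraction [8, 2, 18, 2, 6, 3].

Using pₖ = aₖpₖ₋₁ + pₖ₋₂, qₖ = aₖqₖ₋₁ + qₖ₋₂ (with p₋₁=1, p₋₂=0, q₋₁=0, q₋₂=1):
  k=0: a=8, p=8, q=1
  k=1: a=2, p=17, q=2
  k=2: a=18, p=314, q=37

314/37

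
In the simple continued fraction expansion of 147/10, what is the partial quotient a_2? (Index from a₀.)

147 = 14·10 + 7   →  a_0 = 14
10 = 1·7 + 3   →  a_1 = 1
7 = 2·3 + 1   →  a_2 = 2

2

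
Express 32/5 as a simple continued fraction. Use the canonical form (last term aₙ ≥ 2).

32 = 6·5 + 2
5 = 2·2 + 1
2 = 2·1 + 0  (stop)
So 32/5 = [6; 2, 2].

[6; 2, 2]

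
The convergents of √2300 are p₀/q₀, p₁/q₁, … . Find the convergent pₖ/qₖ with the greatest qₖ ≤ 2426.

√2300 = [47; 1, 22, 1, 94, …] (period length 4).
Convergents:
  p_0/q_0 = 47/1
  p_1/q_1 = 48/1
  p_2/q_2 = 1103/23
  p_3/q_3 = 1151/24
  p_4/q_4 = 109297/2279
  p_5/q_5 = 110448/2303
  p_6/q_6 = 2539153/52945
q_5 = 2303 ≤ 2426 < 52945 = q_6, so the answer is 110448/2303.

110448/2303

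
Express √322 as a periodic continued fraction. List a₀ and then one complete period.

a₀ = ⌊√322⌋ = 17.
With m₀=0, d₀=1 and mₖ₊₁ = dₖaₖ − mₖ, dₖ₊₁ = (n − mₖ₊₁²)/dₖ, aₖ₊₁ = ⌊(a₀+mₖ₊₁)/dₖ₊₁⌋:
  k=1: m=17, d=33, a=1
  k=2: m=16, d=2, a=16
  k=3: m=16, d=33, a=1
  k=4: m=17, d=1, a=34
d=1 and a=2a₀=34 at k=4, so the next step gives (m, d) = (17, 33) again — its k=1 value — and the period has length 4.

[17; 1, 16, 1, 34]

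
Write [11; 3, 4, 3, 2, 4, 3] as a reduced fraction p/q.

15686/1387

Fold from the inside: start with 3/1.
  4 + 1/3 = 13/3
  2 + 3/13 = 29/13
  3 + 13/29 = 100/29
  4 + 29/100 = 429/100
  3 + 100/429 = 1387/429
  11 + 429/1387 = 15686/1387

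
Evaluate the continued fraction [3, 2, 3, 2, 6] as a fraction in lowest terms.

Fold from the inside: start with 6/1.
  2 + 1/6 = 13/6
  3 + 6/13 = 45/13
  2 + 13/45 = 103/45
  3 + 45/103 = 354/103

354/103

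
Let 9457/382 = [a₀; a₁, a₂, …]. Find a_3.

9

9457 = 24·382 + 289   →  a_0 = 24
382 = 1·289 + 93   →  a_1 = 1
289 = 3·93 + 10   →  a_2 = 3
93 = 9·10 + 3   →  a_3 = 9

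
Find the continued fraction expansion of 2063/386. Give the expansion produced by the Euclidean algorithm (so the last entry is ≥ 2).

[5; 2, 1, 9, 4, 3]

2063 = 5×386 + 133
386 = 2×133 + 120
133 = 1×120 + 13
120 = 9×13 + 3
13 = 4×3 + 1
3 = 3×1 + 0  (stop)
So 2063/386 = [5; 2, 1, 9, 4, 3].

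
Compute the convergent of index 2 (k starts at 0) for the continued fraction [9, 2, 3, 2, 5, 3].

Using pₖ = aₖpₖ₋₁ + pₖ₋₂, qₖ = aₖqₖ₋₁ + qₖ₋₂ (with p₋₁=1, p₋₂=0, q₋₁=0, q₋₂=1):
  k=0: a=9, p=9, q=1
  k=1: a=2, p=19, q=2
  k=2: a=3, p=66, q=7

66/7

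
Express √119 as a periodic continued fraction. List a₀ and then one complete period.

[10; 1, 9, 1, 20]

a₀ = ⌊√119⌋ = 10.
With m₀=0, d₀=1 and mₖ₊₁ = dₖaₖ − mₖ, dₖ₊₁ = (n − mₖ₊₁²)/dₖ, aₖ₊₁ = ⌊(a₀+mₖ₊₁)/dₖ₊₁⌋:
  k=1: m=10, d=19, a=1
  k=2: m=9, d=2, a=9
  k=3: m=9, d=19, a=1
  k=4: m=10, d=1, a=20
d=1 and a=2a₀=20 at k=4, so the next step gives (m, d) = (10, 19) again — its k=1 value — and the period has length 4.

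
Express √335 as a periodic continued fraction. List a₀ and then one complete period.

[18; 3, 3, 3, 36]

a₀ = ⌊√335⌋ = 18.
With m₀=0, d₀=1 and mₖ₊₁ = dₖaₖ − mₖ, dₖ₊₁ = (n − mₖ₊₁²)/dₖ, aₖ₊₁ = ⌊(a₀+mₖ₊₁)/dₖ₊₁⌋:
  k=1: m=18, d=11, a=3
  k=2: m=15, d=10, a=3
  k=3: m=15, d=11, a=3
  k=4: m=18, d=1, a=36
d=1 and a=2a₀=36 at k=4, so the next step gives (m, d) = (18, 11) again — its k=1 value — and the period has length 4.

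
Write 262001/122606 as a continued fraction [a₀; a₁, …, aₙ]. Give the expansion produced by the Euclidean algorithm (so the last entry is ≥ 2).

262001 = 2*122606 + 16789
122606 = 7*16789 + 5083
16789 = 3*5083 + 1540
5083 = 3*1540 + 463
1540 = 3*463 + 151
463 = 3*151 + 10
151 = 15*10 + 1
10 = 10*1 + 0  (stop)
So 262001/122606 = [2; 7, 3, 3, 3, 3, 15, 10].

[2; 7, 3, 3, 3, 3, 15, 10]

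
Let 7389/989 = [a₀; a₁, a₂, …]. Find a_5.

2

7389 = 7·989 + 466   →  a_0 = 7
989 = 2·466 + 57   →  a_1 = 2
466 = 8·57 + 10   →  a_2 = 8
57 = 5·10 + 7   →  a_3 = 5
10 = 1·7 + 3   →  a_4 = 1
7 = 2·3 + 1   →  a_5 = 2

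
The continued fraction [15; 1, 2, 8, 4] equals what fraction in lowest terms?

1615/103

Using pₖ = aₖpₖ₋₁ + pₖ₋₂ and qₖ = aₖqₖ₋₁ + qₖ₋₂:
  k=0: a=15, p=15, q=1
  k=1: a=1, p=16, q=1
  k=2: a=2, p=47, q=3
  k=3: a=8, p=392, q=25
  k=4: a=4, p=1615, q=103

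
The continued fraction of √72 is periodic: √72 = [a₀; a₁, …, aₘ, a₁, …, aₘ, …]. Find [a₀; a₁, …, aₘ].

[8; 2, 16]

a₀ = ⌊√72⌋ = 8.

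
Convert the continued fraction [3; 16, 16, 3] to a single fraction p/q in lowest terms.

2410/787

Using pₖ = aₖpₖ₋₁ + pₖ₋₂ and qₖ = aₖqₖ₋₁ + qₖ₋₂:
  k=0: a=3, p=3, q=1
  k=1: a=16, p=49, q=16
  k=2: a=16, p=787, q=257
  k=3: a=3, p=2410, q=787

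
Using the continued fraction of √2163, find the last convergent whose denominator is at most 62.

2837/61

√2163 = [46; 1, 1, 30, 1, 1, 92, …] (period length 6).
Convergents:
  p_0/q_0 = 46/1
  p_1/q_1 = 47/1
  p_2/q_2 = 93/2
  p_3/q_3 = 2837/61
  p_4/q_4 = 2930/63
q_3 = 61 ≤ 62 < 63 = q_4, so the answer is 2837/61.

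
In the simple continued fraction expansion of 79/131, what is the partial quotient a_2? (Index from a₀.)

79 = 0·131 + 79   →  a_0 = 0
131 = 1·79 + 52   →  a_1 = 1
79 = 1·52 + 27   →  a_2 = 1

1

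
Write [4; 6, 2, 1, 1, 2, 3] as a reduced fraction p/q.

Fold from the inside: start with 3/1.
  2 + 1/3 = 7/3
  1 + 3/7 = 10/7
  1 + 7/10 = 17/10
  2 + 10/17 = 44/17
  6 + 17/44 = 281/44
  4 + 44/281 = 1168/281

1168/281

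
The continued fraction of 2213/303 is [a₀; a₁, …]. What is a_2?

3

2213 = 7·303 + 92   →  a_0 = 7
303 = 3·92 + 27   →  a_1 = 3
92 = 3·27 + 11   →  a_2 = 3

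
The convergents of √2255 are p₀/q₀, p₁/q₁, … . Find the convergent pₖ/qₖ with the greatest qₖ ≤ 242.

3609/76

√2255 = [47; 2, 18, 2, 94, …] (period length 4).
Convergents:
  p_0/q_0 = 47/1
  p_1/q_1 = 95/2
  p_2/q_2 = 1757/37
  p_3/q_3 = 3609/76
  p_4/q_4 = 341003/7181
q_3 = 76 ≤ 242 < 7181 = q_4, so the answer is 3609/76.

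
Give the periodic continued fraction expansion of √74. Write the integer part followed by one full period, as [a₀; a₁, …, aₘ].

[8; 1, 1, 1, 1, 16]

a₀ = ⌊√74⌋ = 8.
With m₀=0, d₀=1 and mₖ₊₁ = dₖaₖ − mₖ, dₖ₊₁ = (n − mₖ₊₁²)/dₖ, aₖ₊₁ = ⌊(a₀+mₖ₊₁)/dₖ₊₁⌋:
  k=1: m=8, d=10, a=1
  k=2: m=2, d=7, a=1
  k=3: m=5, d=7, a=1
  k=4: m=2, d=10, a=1
  k=5: m=8, d=1, a=16
d=1 and a=2a₀=16 at k=5, so the next step gives (m, d) = (8, 10) again — its k=1 value — and the period has length 5.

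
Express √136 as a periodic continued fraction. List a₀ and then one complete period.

a₀ = ⌊√136⌋ = 11.
With m₀=0, d₀=1 and mₖ₊₁ = dₖaₖ − mₖ, dₖ₊₁ = (n − mₖ₊₁²)/dₖ, aₖ₊₁ = ⌊(a₀+mₖ₊₁)/dₖ₊₁⌋:
  k=1: m=11, d=15, a=1
  k=2: m=4, d=8, a=1
  k=3: m=4, d=15, a=1
  k=4: m=11, d=1, a=22
d=1 and a=2a₀=22 at k=4, so the next step gives (m, d) = (11, 15) again — its k=1 value — and the period has length 4.

[11; 1, 1, 1, 22]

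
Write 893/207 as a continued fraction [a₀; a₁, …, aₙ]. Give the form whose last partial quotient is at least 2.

893 = 4*207 + 65
207 = 3*65 + 12
65 = 5*12 + 5
12 = 2*5 + 2
5 = 2*2 + 1
2 = 2*1 + 0  (stop)
So 893/207 = [4; 3, 5, 2, 2, 2].

[4; 3, 5, 2, 2, 2]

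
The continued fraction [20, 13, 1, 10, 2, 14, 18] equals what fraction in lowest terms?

1680297/83714

Using pₖ = aₖpₖ₋₁ + pₖ₋₂ and qₖ = aₖqₖ₋₁ + qₖ₋₂:
  k=0: a=20, p=20, q=1
  k=1: a=13, p=261, q=13
  k=2: a=1, p=281, q=14
  k=3: a=10, p=3071, q=153
  k=4: a=2, p=6423, q=320
  k=5: a=14, p=92993, q=4633
  k=6: a=18, p=1680297, q=83714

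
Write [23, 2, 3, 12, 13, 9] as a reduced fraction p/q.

Fold from the inside: start with 9/1.
  13 + 1/9 = 118/9
  12 + 9/118 = 1425/118
  3 + 118/1425 = 4393/1425
  2 + 1425/4393 = 10211/4393
  23 + 4393/10211 = 239246/10211

239246/10211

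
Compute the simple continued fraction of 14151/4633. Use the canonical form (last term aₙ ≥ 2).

[3; 18, 2, 1, 1, 2, 19]

14151 = 3*4633 + 252
4633 = 18*252 + 97
252 = 2*97 + 58
97 = 1*58 + 39
58 = 1*39 + 19
39 = 2*19 + 1
19 = 19*1 + 0  (stop)
So 14151/4633 = [3; 18, 2, 1, 1, 2, 19].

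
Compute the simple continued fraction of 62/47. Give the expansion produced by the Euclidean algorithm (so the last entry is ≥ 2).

62 = 1*47 + 15
47 = 3*15 + 2
15 = 7*2 + 1
2 = 2*1 + 0  (stop)
So 62/47 = [1; 3, 7, 2].

[1; 3, 7, 2]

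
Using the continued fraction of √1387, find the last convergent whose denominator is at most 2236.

√1387 = [37; 4, 8, 37, 8, 4, 74, …] (period length 6).
Convergents:
  p_0/q_0 = 37/1
  p_1/q_1 = 149/4
  p_2/q_2 = 1229/33
  p_3/q_3 = 45622/1225
  p_4/q_4 = 366205/9833
q_3 = 1225 ≤ 2236 < 9833 = q_4, so the answer is 45622/1225.

45622/1225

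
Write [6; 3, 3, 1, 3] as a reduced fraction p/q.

Fold from the inside: start with 3/1.
  1 + 1/3 = 4/3
  3 + 3/4 = 15/4
  3 + 4/15 = 49/15
  6 + 15/49 = 309/49

309/49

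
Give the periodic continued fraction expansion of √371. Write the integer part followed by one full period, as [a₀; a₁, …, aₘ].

a₀ = ⌊√371⌋ = 19.
With m₀=0, d₀=1 and mₖ₊₁ = dₖaₖ − mₖ, dₖ₊₁ = (n − mₖ₊₁²)/dₖ, aₖ₊₁ = ⌊(a₀+mₖ₊₁)/dₖ₊₁⌋:
  k=1: m=19, d=10, a=3
  k=2: m=11, d=25, a=1
  k=3: m=14, d=7, a=4
  k=4: m=14, d=25, a=1
  k=5: m=11, d=10, a=3
  k=6: m=19, d=1, a=38
d=1 and a=2a₀=38 at k=6, so the next step gives (m, d) = (19, 10) again — its k=1 value — and the period has length 6.

[19; 3, 1, 4, 1, 3, 38]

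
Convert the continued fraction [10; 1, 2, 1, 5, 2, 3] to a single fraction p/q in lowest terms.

1858/173

Using pₖ = aₖpₖ₋₁ + pₖ₋₂ and qₖ = aₖqₖ₋₁ + qₖ₋₂:
  k=0: a=10, p=10, q=1
  k=1: a=1, p=11, q=1
  k=2: a=2, p=32, q=3
  k=3: a=1, p=43, q=4
  k=4: a=5, p=247, q=23
  k=5: a=2, p=537, q=50
  k=6: a=3, p=1858, q=173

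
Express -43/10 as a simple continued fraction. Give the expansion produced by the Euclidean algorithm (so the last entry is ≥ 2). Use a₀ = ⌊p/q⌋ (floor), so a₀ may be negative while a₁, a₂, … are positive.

[-5; 1, 2, 3]

-43 = -5*10 + 7
10 = 1*7 + 3
7 = 2*3 + 1
3 = 3*1 + 0  (stop)
So -43/10 = [-5; 1, 2, 3].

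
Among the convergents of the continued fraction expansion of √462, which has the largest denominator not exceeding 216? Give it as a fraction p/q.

3697/172

√462 = [21; 2, 42, …] (period length 2).
Convergents:
  p_0/q_0 = 21/1
  p_1/q_1 = 43/2
  p_2/q_2 = 1827/85
  p_3/q_3 = 3697/172
  p_4/q_4 = 157101/7309
q_3 = 172 ≤ 216 < 7309 = q_4, so the answer is 3697/172.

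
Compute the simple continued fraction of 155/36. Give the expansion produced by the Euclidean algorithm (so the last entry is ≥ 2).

155 = 4×36 + 11
36 = 3×11 + 3
11 = 3×3 + 2
3 = 1×2 + 1
2 = 2×1 + 0  (stop)
So 155/36 = [4; 3, 3, 1, 2].

[4; 3, 3, 1, 2]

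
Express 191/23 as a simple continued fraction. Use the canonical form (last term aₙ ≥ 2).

[8; 3, 3, 2]

191 = 8×23 + 7
23 = 3×7 + 2
7 = 3×2 + 1
2 = 2×1 + 0  (stop)
So 191/23 = [8; 3, 3, 2].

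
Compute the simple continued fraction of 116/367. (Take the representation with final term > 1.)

116 = 0·367 + 116
367 = 3·116 + 19
116 = 6·19 + 2
19 = 9·2 + 1
2 = 2·1 + 0  (stop)
So 116/367 = [0; 3, 6, 9, 2].

[0; 3, 6, 9, 2]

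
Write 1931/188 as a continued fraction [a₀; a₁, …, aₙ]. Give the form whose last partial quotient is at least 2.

1931 = 10·188 + 51
188 = 3·51 + 35
51 = 1·35 + 16
35 = 2·16 + 3
16 = 5·3 + 1
3 = 3·1 + 0  (stop)
So 1931/188 = [10; 3, 1, 2, 5, 3].

[10; 3, 1, 2, 5, 3]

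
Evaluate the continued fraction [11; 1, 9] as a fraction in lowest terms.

Fold from the inside: start with 9/1.
  1 + 1/9 = 10/9
  11 + 9/10 = 119/10

119/10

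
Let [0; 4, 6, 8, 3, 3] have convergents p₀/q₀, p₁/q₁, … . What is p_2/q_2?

6/25

Using pₖ = aₖpₖ₋₁ + pₖ₋₂, qₖ = aₖqₖ₋₁ + qₖ₋₂ (with p₋₁=1, p₋₂=0, q₋₁=0, q₋₂=1):
  k=0: a=0, p=0, q=1
  k=1: a=4, p=1, q=4
  k=2: a=6, p=6, q=25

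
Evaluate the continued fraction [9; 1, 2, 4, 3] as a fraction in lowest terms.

407/42

Fold from the inside: start with 3/1.
  4 + 1/3 = 13/3
  2 + 3/13 = 29/13
  1 + 13/29 = 42/29
  9 + 29/42 = 407/42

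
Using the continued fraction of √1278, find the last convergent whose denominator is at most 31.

√1278 = [35; 1, 2, 1, 70, …] (period length 4).
Convergents:
  p_0/q_0 = 35/1
  p_1/q_1 = 36/1
  p_2/q_2 = 107/3
  p_3/q_3 = 143/4
  p_4/q_4 = 10117/283
q_3 = 4 ≤ 31 < 283 = q_4, so the answer is 143/4.

143/4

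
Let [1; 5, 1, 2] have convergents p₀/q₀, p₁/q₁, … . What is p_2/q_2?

Using pₖ = aₖpₖ₋₁ + pₖ₋₂, qₖ = aₖqₖ₋₁ + qₖ₋₂ (with p₋₁=1, p₋₂=0, q₋₁=0, q₋₂=1):
  k=0: a=1, p=1, q=1
  k=1: a=5, p=6, q=5
  k=2: a=1, p=7, q=6

7/6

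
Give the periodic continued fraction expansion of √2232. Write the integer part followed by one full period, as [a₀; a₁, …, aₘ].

a₀ = ⌊√2232⌋ = 47.

[47; 4, 10, 4, 94]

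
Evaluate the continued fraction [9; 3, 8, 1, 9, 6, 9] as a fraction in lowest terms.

144359/15487

Using pₖ = aₖpₖ₋₁ + pₖ₋₂ and qₖ = aₖqₖ₋₁ + qₖ₋₂:
  k=0: a=9, p=9, q=1
  k=1: a=3, p=28, q=3
  k=2: a=8, p=233, q=25
  k=3: a=1, p=261, q=28
  k=4: a=9, p=2582, q=277
  k=5: a=6, p=15753, q=1690
  k=6: a=9, p=144359, q=15487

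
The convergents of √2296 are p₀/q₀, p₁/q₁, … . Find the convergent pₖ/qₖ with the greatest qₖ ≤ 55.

575/12

√2296 = [47; 1, 10, 1, 94, …] (period length 4).
Convergents:
  p_0/q_0 = 47/1
  p_1/q_1 = 48/1
  p_2/q_2 = 527/11
  p_3/q_3 = 575/12
  p_4/q_4 = 54577/1139
q_3 = 12 ≤ 55 < 1139 = q_4, so the answer is 575/12.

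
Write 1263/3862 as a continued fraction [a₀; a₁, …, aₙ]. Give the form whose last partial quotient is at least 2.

1263 = 0·3862 + 1263
3862 = 3·1263 + 73
1263 = 17·73 + 22
73 = 3·22 + 7
22 = 3·7 + 1
7 = 7·1 + 0  (stop)
So 1263/3862 = [0; 3, 17, 3, 3, 7].

[0; 3, 17, 3, 3, 7]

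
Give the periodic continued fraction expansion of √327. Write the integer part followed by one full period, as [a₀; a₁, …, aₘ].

a₀ = ⌊√327⌋ = 18.
With m₀=0, d₀=1 and mₖ₊₁ = dₖaₖ − mₖ, dₖ₊₁ = (n − mₖ₊₁²)/dₖ, aₖ₊₁ = ⌊(a₀+mₖ₊₁)/dₖ₊₁⌋:
  k=1: m=18, d=3, a=12
  k=2: m=18, d=1, a=36
d=1 and a=2a₀=36 at k=2, so the next step gives (m, d) = (18, 3) again — its k=1 value — and the period has length 2.

[18; 12, 36]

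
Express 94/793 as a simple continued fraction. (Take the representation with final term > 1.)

[0; 8, 2, 3, 2, 2, 2]

94 = 0·793 + 94
793 = 8·94 + 41
94 = 2·41 + 12
41 = 3·12 + 5
12 = 2·5 + 2
5 = 2·2 + 1
2 = 2·1 + 0  (stop)
So 94/793 = [0; 8, 2, 3, 2, 2, 2].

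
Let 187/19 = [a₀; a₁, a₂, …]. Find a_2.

187 = 9·19 + 16   →  a_0 = 9
19 = 1·16 + 3   →  a_1 = 1
16 = 5·3 + 1   →  a_2 = 5

5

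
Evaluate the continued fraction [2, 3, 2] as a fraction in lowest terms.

16/7

Fold from the inside: start with 2/1.
  3 + 1/2 = 7/2
  2 + 2/7 = 16/7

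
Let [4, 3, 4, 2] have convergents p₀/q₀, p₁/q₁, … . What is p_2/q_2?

56/13

Using pₖ = aₖpₖ₋₁ + pₖ₋₂, qₖ = aₖqₖ₋₁ + qₖ₋₂ (with p₋₁=1, p₋₂=0, q₋₁=0, q₋₂=1):
  k=0: a=4, p=4, q=1
  k=1: a=3, p=13, q=3
  k=2: a=4, p=56, q=13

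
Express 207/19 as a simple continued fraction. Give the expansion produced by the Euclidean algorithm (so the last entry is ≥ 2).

207 = 10*19 + 17
19 = 1*17 + 2
17 = 8*2 + 1
2 = 2*1 + 0  (stop)
So 207/19 = [10; 1, 8, 2].

[10; 1, 8, 2]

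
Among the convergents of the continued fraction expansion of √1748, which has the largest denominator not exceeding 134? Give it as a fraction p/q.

4599/110

√1748 = [41; 1, 4, 4, 4, 1, 82, …] (period length 6).
Convergents:
  p_0/q_0 = 41/1
  p_1/q_1 = 42/1
  p_2/q_2 = 209/5
  p_3/q_3 = 878/21
  p_4/q_4 = 3721/89
  p_5/q_5 = 4599/110
  p_6/q_6 = 380839/9109
q_5 = 110 ≤ 134 < 9109 = q_6, so the answer is 4599/110.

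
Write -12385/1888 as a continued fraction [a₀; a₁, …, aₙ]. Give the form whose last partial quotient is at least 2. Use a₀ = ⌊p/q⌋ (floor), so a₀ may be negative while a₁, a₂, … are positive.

-12385 = -7*1888 + 831
1888 = 2*831 + 226
831 = 3*226 + 153
226 = 1*153 + 73
153 = 2*73 + 7
73 = 10*7 + 3
7 = 2*3 + 1
3 = 3*1 + 0  (stop)
So -12385/1888 = [-7; 2, 3, 1, 2, 10, 2, 3].

[-7; 2, 3, 1, 2, 10, 2, 3]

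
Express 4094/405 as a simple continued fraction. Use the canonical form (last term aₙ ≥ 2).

[10; 9, 4, 1, 8]

4094 = 10*405 + 44
405 = 9*44 + 9
44 = 4*9 + 8
9 = 1*8 + 1
8 = 8*1 + 0  (stop)
So 4094/405 = [10; 9, 4, 1, 8].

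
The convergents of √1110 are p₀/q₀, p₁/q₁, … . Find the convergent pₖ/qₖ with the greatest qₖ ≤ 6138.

132567/3979

√1110 = [33; 3, 6, 3, 66, …] (period length 4).
Convergents:
  p_0/q_0 = 33/1
  p_1/q_1 = 100/3
  p_2/q_2 = 633/19
  p_3/q_3 = 1999/60
  p_4/q_4 = 132567/3979
  p_5/q_5 = 399700/11997
q_4 = 3979 ≤ 6138 < 11997 = q_5, so the answer is 132567/3979.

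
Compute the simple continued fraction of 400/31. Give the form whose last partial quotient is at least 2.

400 = 12·31 + 28
31 = 1·28 + 3
28 = 9·3 + 1
3 = 3·1 + 0  (stop)
So 400/31 = [12; 1, 9, 3].

[12; 1, 9, 3]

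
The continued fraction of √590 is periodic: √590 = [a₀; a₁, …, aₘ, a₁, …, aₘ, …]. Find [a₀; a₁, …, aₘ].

a₀ = ⌊√590⌋ = 24.
With m₀=0, d₀=1 and mₖ₊₁ = dₖaₖ − mₖ, dₖ₊₁ = (n − mₖ₊₁²)/dₖ, aₖ₊₁ = ⌊(a₀+mₖ₊₁)/dₖ₊₁⌋:
  k=1: m=24, d=14, a=3
  k=2: m=18, d=19, a=2
  k=3: m=20, d=10, a=4
  k=4: m=20, d=19, a=2
  k=5: m=18, d=14, a=3
  k=6: m=24, d=1, a=48
d=1 and a=2a₀=48 at k=6, so the next step gives (m, d) = (24, 14) again — its k=1 value — and the period has length 6.

[24; 3, 2, 4, 2, 3, 48]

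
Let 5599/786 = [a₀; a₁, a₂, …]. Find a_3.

1

5599 = 7·786 + 97   →  a_0 = 7
786 = 8·97 + 10   →  a_1 = 8
97 = 9·10 + 7   →  a_2 = 9
10 = 1·7 + 3   →  a_3 = 1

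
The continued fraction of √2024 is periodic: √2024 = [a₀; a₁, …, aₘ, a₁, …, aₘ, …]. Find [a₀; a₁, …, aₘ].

a₀ = ⌊√2024⌋ = 44.
With m₀=0, d₀=1 and mₖ₊₁ = dₖaₖ − mₖ, dₖ₊₁ = (n − mₖ₊₁²)/dₖ, aₖ₊₁ = ⌊(a₀+mₖ₊₁)/dₖ₊₁⌋:
  k=1: m=44, d=88, a=1
  k=2: m=44, d=1, a=88
d=1 and a=2a₀=88 at k=2, so the next step gives (m, d) = (44, 88) again — its k=1 value — and the period has length 2.

[44; 1, 88]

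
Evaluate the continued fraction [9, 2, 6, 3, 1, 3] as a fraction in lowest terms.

1921/203

Using pₖ = aₖpₖ₋₁ + pₖ₋₂ and qₖ = aₖqₖ₋₁ + qₖ₋₂:
  k=0: a=9, p=9, q=1
  k=1: a=2, p=19, q=2
  k=2: a=6, p=123, q=13
  k=3: a=3, p=388, q=41
  k=4: a=1, p=511, q=54
  k=5: a=3, p=1921, q=203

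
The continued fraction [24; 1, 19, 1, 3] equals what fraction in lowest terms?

Using pₖ = aₖpₖ₋₁ + pₖ₋₂ and qₖ = aₖqₖ₋₁ + qₖ₋₂:
  k=0: a=24, p=24, q=1
  k=1: a=1, p=25, q=1
  k=2: a=19, p=499, q=20
  k=3: a=1, p=524, q=21
  k=4: a=3, p=2071, q=83

2071/83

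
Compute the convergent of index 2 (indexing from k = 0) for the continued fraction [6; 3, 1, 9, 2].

25/4

Using pₖ = aₖpₖ₋₁ + pₖ₋₂, qₖ = aₖqₖ₋₁ + qₖ₋₂ (with p₋₁=1, p₋₂=0, q₋₁=0, q₋₂=1):
  k=0: a=6, p=6, q=1
  k=1: a=3, p=19, q=3
  k=2: a=1, p=25, q=4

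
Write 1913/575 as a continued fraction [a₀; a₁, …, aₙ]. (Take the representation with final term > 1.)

1913 = 3×575 + 188
575 = 3×188 + 11
188 = 17×11 + 1
11 = 11×1 + 0  (stop)
So 1913/575 = [3; 3, 17, 11].

[3; 3, 17, 11]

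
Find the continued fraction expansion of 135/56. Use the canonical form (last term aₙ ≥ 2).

135 = 2·56 + 23
56 = 2·23 + 10
23 = 2·10 + 3
10 = 3·3 + 1
3 = 3·1 + 0  (stop)
So 135/56 = [2; 2, 2, 3, 3].

[2; 2, 2, 3, 3]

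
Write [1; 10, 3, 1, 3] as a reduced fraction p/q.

Fold from the inside: start with 3/1.
  1 + 1/3 = 4/3
  3 + 3/4 = 15/4
  10 + 4/15 = 154/15
  1 + 15/154 = 169/154

169/154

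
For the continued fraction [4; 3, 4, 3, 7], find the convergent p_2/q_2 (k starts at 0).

56/13

Using pₖ = aₖpₖ₋₁ + pₖ₋₂, qₖ = aₖqₖ₋₁ + qₖ₋₂ (with p₋₁=1, p₋₂=0, q₋₁=0, q₋₂=1):
  k=0: a=4, p=4, q=1
  k=1: a=3, p=13, q=3
  k=2: a=4, p=56, q=13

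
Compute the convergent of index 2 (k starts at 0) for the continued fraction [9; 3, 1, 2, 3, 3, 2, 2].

37/4

Using pₖ = aₖpₖ₋₁ + pₖ₋₂, qₖ = aₖqₖ₋₁ + qₖ₋₂ (with p₋₁=1, p₋₂=0, q₋₁=0, q₋₂=1):
  k=0: a=9, p=9, q=1
  k=1: a=3, p=28, q=3
  k=2: a=1, p=37, q=4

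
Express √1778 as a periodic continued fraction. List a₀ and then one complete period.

[42; 6, 84]

a₀ = ⌊√1778⌋ = 42.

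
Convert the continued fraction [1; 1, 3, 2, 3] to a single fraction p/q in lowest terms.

Using pₖ = aₖpₖ₋₁ + pₖ₋₂ and qₖ = aₖqₖ₋₁ + qₖ₋₂:
  k=0: a=1, p=1, q=1
  k=1: a=1, p=2, q=1
  k=2: a=3, p=7, q=4
  k=3: a=2, p=16, q=9
  k=4: a=3, p=55, q=31

55/31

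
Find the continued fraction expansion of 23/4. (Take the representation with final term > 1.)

[5; 1, 3]

23 = 5·4 + 3
4 = 1·3 + 1
3 = 3·1 + 0  (stop)
So 23/4 = [5; 1, 3].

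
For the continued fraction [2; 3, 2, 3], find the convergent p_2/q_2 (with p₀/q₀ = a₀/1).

Using pₖ = aₖpₖ₋₁ + pₖ₋₂, qₖ = aₖqₖ₋₁ + qₖ₋₂ (with p₋₁=1, p₋₂=0, q₋₁=0, q₋₂=1):
  k=0: a=2, p=2, q=1
  k=1: a=3, p=7, q=3
  k=2: a=2, p=16, q=7

16/7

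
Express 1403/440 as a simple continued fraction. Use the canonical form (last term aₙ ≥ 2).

1403 = 3·440 + 83
440 = 5·83 + 25
83 = 3·25 + 8
25 = 3·8 + 1
8 = 8·1 + 0  (stop)
So 1403/440 = [3; 5, 3, 3, 8].

[3; 5, 3, 3, 8]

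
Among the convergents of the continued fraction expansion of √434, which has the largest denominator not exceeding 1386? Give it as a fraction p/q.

26020/1249

√434 = [20; 1, 4, 1, 40, …] (period length 4).
Convergents:
  p_0/q_0 = 20/1
  p_1/q_1 = 21/1
  p_2/q_2 = 104/5
  p_3/q_3 = 125/6
  p_4/q_4 = 5104/245
  p_5/q_5 = 5229/251
  p_6/q_6 = 26020/1249
  p_7/q_7 = 31249/1500
q_6 = 1249 ≤ 1386 < 1500 = q_7, so the answer is 26020/1249.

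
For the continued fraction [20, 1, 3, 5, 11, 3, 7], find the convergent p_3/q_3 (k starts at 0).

Using pₖ = aₖpₖ₋₁ + pₖ₋₂, qₖ = aₖqₖ₋₁ + qₖ₋₂ (with p₋₁=1, p₋₂=0, q₋₁=0, q₋₂=1):
  k=0: a=20, p=20, q=1
  k=1: a=1, p=21, q=1
  k=2: a=3, p=83, q=4
  k=3: a=5, p=436, q=21

436/21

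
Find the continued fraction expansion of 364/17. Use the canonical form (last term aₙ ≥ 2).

364 = 21·17 + 7
17 = 2·7 + 3
7 = 2·3 + 1
3 = 3·1 + 0  (stop)
So 364/17 = [21; 2, 2, 3].

[21; 2, 2, 3]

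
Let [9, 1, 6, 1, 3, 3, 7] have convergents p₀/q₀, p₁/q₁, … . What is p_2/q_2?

Using pₖ = aₖpₖ₋₁ + pₖ₋₂, qₖ = aₖqₖ₋₁ + qₖ₋₂ (with p₋₁=1, p₋₂=0, q₋₁=0, q₋₂=1):
  k=0: a=9, p=9, q=1
  k=1: a=1, p=10, q=1
  k=2: a=6, p=69, q=7

69/7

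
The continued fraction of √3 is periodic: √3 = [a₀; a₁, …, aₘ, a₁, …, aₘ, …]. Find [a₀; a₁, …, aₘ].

a₀ = ⌊√3⌋ = 1.
With m₀=0, d₀=1 and mₖ₊₁ = dₖaₖ − mₖ, dₖ₊₁ = (n − mₖ₊₁²)/dₖ, aₖ₊₁ = ⌊(a₀+mₖ₊₁)/dₖ₊₁⌋:
  k=1: m=1, d=2, a=1
  k=2: m=1, d=1, a=2
d=1 and a=2a₀=2 at k=2, so the next step gives (m, d) = (1, 2) again — its k=1 value — and the period has length 2.

[1; 1, 2]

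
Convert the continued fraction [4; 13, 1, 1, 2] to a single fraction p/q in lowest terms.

277/68

Fold from the inside: start with 2/1.
  1 + 1/2 = 3/2
  1 + 2/3 = 5/3
  13 + 3/5 = 68/5
  4 + 5/68 = 277/68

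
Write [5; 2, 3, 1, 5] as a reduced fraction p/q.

Fold from the inside: start with 5/1.
  1 + 1/5 = 6/5
  3 + 5/6 = 23/6
  2 + 6/23 = 52/23
  5 + 23/52 = 283/52

283/52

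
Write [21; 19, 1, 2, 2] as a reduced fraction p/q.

Using pₖ = aₖpₖ₋₁ + pₖ₋₂ and qₖ = aₖqₖ₋₁ + qₖ₋₂:
  k=0: a=21, p=21, q=1
  k=1: a=19, p=400, q=19
  k=2: a=1, p=421, q=20
  k=3: a=2, p=1242, q=59
  k=4: a=2, p=2905, q=138

2905/138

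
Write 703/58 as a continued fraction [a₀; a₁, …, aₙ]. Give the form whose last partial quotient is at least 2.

[12; 8, 3, 2]

703 = 12*58 + 7
58 = 8*7 + 2
7 = 3*2 + 1
2 = 2*1 + 0  (stop)
So 703/58 = [12; 8, 3, 2].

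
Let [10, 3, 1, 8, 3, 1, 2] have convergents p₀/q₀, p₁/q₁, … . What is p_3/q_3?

359/35

Using pₖ = aₖpₖ₋₁ + pₖ₋₂, qₖ = aₖqₖ₋₁ + qₖ₋₂ (with p₋₁=1, p₋₂=0, q₋₁=0, q₋₂=1):
  k=0: a=10, p=10, q=1
  k=1: a=3, p=31, q=3
  k=2: a=1, p=41, q=4
  k=3: a=8, p=359, q=35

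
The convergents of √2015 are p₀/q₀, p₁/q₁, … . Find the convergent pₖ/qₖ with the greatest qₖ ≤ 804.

35911/800

√2015 = [44; 1, 7, 1, 88, …] (period length 4).
Convergents:
  p_0/q_0 = 44/1
  p_1/q_1 = 45/1
  p_2/q_2 = 359/8
  p_3/q_3 = 404/9
  p_4/q_4 = 35911/800
  p_5/q_5 = 36315/809
q_4 = 800 ≤ 804 < 809 = q_5, so the answer is 35911/800.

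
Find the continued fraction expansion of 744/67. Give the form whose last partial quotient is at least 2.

[11; 9, 1, 1, 3]

744 = 11·67 + 7
67 = 9·7 + 4
7 = 1·4 + 3
4 = 1·3 + 1
3 = 3·1 + 0  (stop)
So 744/67 = [11; 9, 1, 1, 3].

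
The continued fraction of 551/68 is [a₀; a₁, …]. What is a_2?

551 = 8·68 + 7   →  a_0 = 8
68 = 9·7 + 5   →  a_1 = 9
7 = 1·5 + 2   →  a_2 = 1

1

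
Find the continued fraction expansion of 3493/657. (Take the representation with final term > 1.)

[5; 3, 6, 3, 3, 3]

3493 = 5*657 + 208
657 = 3*208 + 33
208 = 6*33 + 10
33 = 3*10 + 3
10 = 3*3 + 1
3 = 3*1 + 0  (stop)
So 3493/657 = [5; 3, 6, 3, 3, 3].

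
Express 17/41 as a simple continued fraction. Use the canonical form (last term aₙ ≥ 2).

17 = 0*41 + 17
41 = 2*17 + 7
17 = 2*7 + 3
7 = 2*3 + 1
3 = 3*1 + 0  (stop)
So 17/41 = [0; 2, 2, 2, 3].

[0; 2, 2, 2, 3]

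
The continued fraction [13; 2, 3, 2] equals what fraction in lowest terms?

215/16

Using pₖ = aₖpₖ₋₁ + pₖ₋₂ and qₖ = aₖqₖ₋₁ + qₖ₋₂:
  k=0: a=13, p=13, q=1
  k=1: a=2, p=27, q=2
  k=2: a=3, p=94, q=7
  k=3: a=2, p=215, q=16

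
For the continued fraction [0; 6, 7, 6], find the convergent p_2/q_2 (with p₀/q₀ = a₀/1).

Using pₖ = aₖpₖ₋₁ + pₖ₋₂, qₖ = aₖqₖ₋₁ + qₖ₋₂ (with p₋₁=1, p₋₂=0, q₋₁=0, q₋₂=1):
  k=0: a=0, p=0, q=1
  k=1: a=6, p=1, q=6
  k=2: a=7, p=7, q=43

7/43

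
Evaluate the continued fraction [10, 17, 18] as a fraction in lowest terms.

3088/307

Fold from the inside: start with 18/1.
  17 + 1/18 = 307/18
  10 + 18/307 = 3088/307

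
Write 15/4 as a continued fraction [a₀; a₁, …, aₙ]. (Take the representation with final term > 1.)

[3; 1, 3]

15 = 3·4 + 3
4 = 1·3 + 1
3 = 3·1 + 0  (stop)
So 15/4 = [3; 1, 3].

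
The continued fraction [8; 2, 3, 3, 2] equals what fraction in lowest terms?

Fold from the inside: start with 2/1.
  3 + 1/2 = 7/2
  3 + 2/7 = 23/7
  2 + 7/23 = 53/23
  8 + 23/53 = 447/53

447/53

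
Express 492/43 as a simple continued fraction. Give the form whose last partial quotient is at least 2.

492 = 11*43 + 19
43 = 2*19 + 5
19 = 3*5 + 4
5 = 1*4 + 1
4 = 4*1 + 0  (stop)
So 492/43 = [11; 2, 3, 1, 4].

[11; 2, 3, 1, 4]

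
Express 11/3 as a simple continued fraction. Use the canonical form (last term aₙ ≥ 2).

11 = 3×3 + 2
3 = 1×2 + 1
2 = 2×1 + 0  (stop)
So 11/3 = [3; 1, 2].

[3; 1, 2]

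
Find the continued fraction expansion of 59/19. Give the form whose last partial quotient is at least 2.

[3; 9, 2]

59 = 3*19 + 2
19 = 9*2 + 1
2 = 2*1 + 0  (stop)
So 59/19 = [3; 9, 2].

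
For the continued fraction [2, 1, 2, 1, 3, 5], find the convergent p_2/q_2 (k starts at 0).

8/3

Using pₖ = aₖpₖ₋₁ + pₖ₋₂, qₖ = aₖqₖ₋₁ + qₖ₋₂ (with p₋₁=1, p₋₂=0, q₋₁=0, q₋₂=1):
  k=0: a=2, p=2, q=1
  k=1: a=1, p=3, q=1
  k=2: a=2, p=8, q=3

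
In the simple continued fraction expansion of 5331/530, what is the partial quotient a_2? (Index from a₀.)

10

5331 = 10·530 + 31   →  a_0 = 10
530 = 17·31 + 3   →  a_1 = 17
31 = 10·3 + 1   →  a_2 = 10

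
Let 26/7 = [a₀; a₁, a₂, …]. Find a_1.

26 = 3·7 + 5   →  a_0 = 3
7 = 1·5 + 2   →  a_1 = 1

1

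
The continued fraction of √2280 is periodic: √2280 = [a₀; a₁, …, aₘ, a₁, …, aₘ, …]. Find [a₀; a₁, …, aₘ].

[47; 1, 2, 1, 94]

a₀ = ⌊√2280⌋ = 47.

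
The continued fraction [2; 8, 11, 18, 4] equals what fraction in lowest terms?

13865/6529

Fold from the inside: start with 4/1.
  18 + 1/4 = 73/4
  11 + 4/73 = 807/73
  8 + 73/807 = 6529/807
  2 + 807/6529 = 13865/6529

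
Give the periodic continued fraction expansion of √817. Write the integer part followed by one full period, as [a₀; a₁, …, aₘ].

[28; 1, 1, 2, 1, 1, 56]

a₀ = ⌊√817⌋ = 28.
With m₀=0, d₀=1 and mₖ₊₁ = dₖaₖ − mₖ, dₖ₊₁ = (n − mₖ₊₁²)/dₖ, aₖ₊₁ = ⌊(a₀+mₖ₊₁)/dₖ₊₁⌋:
  k=1: m=28, d=33, a=1
  k=2: m=5, d=24, a=1
  k=3: m=19, d=19, a=2
  k=4: m=19, d=24, a=1
  k=5: m=5, d=33, a=1
  k=6: m=28, d=1, a=56
d=1 and a=2a₀=56 at k=6, so the next step gives (m, d) = (28, 33) again — its k=1 value — and the period has length 6.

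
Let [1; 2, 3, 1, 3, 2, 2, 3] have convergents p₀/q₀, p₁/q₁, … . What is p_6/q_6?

271/188

Using pₖ = aₖpₖ₋₁ + pₖ₋₂, qₖ = aₖqₖ₋₁ + qₖ₋₂ (with p₋₁=1, p₋₂=0, q₋₁=0, q₋₂=1):
  k=0: a=1, p=1, q=1
  k=1: a=2, p=3, q=2
  k=2: a=3, p=10, q=7
  k=3: a=1, p=13, q=9
  k=4: a=3, p=49, q=34
  k=5: a=2, p=111, q=77
  k=6: a=2, p=271, q=188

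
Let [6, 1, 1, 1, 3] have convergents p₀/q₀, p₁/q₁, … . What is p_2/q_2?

13/2

Using pₖ = aₖpₖ₋₁ + pₖ₋₂, qₖ = aₖqₖ₋₁ + qₖ₋₂ (with p₋₁=1, p₋₂=0, q₋₁=0, q₋₂=1):
  k=0: a=6, p=6, q=1
  k=1: a=1, p=7, q=1
  k=2: a=1, p=13, q=2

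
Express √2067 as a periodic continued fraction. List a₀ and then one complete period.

a₀ = ⌊√2067⌋ = 45.

[45; 2, 6, 2, 90]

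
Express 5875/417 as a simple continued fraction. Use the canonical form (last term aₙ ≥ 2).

5875 = 14*417 + 37
417 = 11*37 + 10
37 = 3*10 + 7
10 = 1*7 + 3
7 = 2*3 + 1
3 = 3*1 + 0  (stop)
So 5875/417 = [14; 11, 3, 1, 2, 3].

[14; 11, 3, 1, 2, 3]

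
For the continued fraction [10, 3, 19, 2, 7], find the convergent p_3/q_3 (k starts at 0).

Using pₖ = aₖpₖ₋₁ + pₖ₋₂, qₖ = aₖqₖ₋₁ + qₖ₋₂ (with p₋₁=1, p₋₂=0, q₋₁=0, q₋₂=1):
  k=0: a=10, p=10, q=1
  k=1: a=3, p=31, q=3
  k=2: a=19, p=599, q=58
  k=3: a=2, p=1229, q=119

1229/119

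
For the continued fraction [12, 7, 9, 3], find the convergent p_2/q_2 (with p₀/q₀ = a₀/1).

777/64

Using pₖ = aₖpₖ₋₁ + pₖ₋₂, qₖ = aₖqₖ₋₁ + qₖ₋₂ (with p₋₁=1, p₋₂=0, q₋₁=0, q₋₂=1):
  k=0: a=12, p=12, q=1
  k=1: a=7, p=85, q=7
  k=2: a=9, p=777, q=64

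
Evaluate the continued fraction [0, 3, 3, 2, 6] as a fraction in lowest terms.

Using pₖ = aₖpₖ₋₁ + pₖ₋₂ and qₖ = aₖqₖ₋₁ + qₖ₋₂:
  k=0: a=0, p=0, q=1
  k=1: a=3, p=1, q=3
  k=2: a=3, p=3, q=10
  k=3: a=2, p=7, q=23
  k=4: a=6, p=45, q=148

45/148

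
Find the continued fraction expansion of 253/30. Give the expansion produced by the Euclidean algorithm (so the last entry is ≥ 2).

[8; 2, 3, 4]

253 = 8*30 + 13
30 = 2*13 + 4
13 = 3*4 + 1
4 = 4*1 + 0  (stop)
So 253/30 = [8; 2, 3, 4].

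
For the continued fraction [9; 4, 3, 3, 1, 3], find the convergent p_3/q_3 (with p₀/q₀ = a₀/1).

397/43

Using pₖ = aₖpₖ₋₁ + pₖ₋₂, qₖ = aₖqₖ₋₁ + qₖ₋₂ (with p₋₁=1, p₋₂=0, q₋₁=0, q₋₂=1):
  k=0: a=9, p=9, q=1
  k=1: a=4, p=37, q=4
  k=2: a=3, p=120, q=13
  k=3: a=3, p=397, q=43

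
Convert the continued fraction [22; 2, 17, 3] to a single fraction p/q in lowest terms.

2406/107

Using pₖ = aₖpₖ₋₁ + pₖ₋₂ and qₖ = aₖqₖ₋₁ + qₖ₋₂:
  k=0: a=22, p=22, q=1
  k=1: a=2, p=45, q=2
  k=2: a=17, p=787, q=35
  k=3: a=3, p=2406, q=107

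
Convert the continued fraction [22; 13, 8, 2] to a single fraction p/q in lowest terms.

Fold from the inside: start with 2/1.
  8 + 1/2 = 17/2
  13 + 2/17 = 223/17
  22 + 17/223 = 4923/223

4923/223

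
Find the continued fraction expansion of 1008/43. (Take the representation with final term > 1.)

[23; 2, 3, 1, 4]

1008 = 23×43 + 19
43 = 2×19 + 5
19 = 3×5 + 4
5 = 1×4 + 1
4 = 4×1 + 0  (stop)
So 1008/43 = [23; 2, 3, 1, 4].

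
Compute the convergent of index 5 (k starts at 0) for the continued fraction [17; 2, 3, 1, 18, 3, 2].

Using pₖ = aₖpₖ₋₁ + pₖ₋₂, qₖ = aₖqₖ₋₁ + qₖ₋₂ (with p₋₁=1, p₋₂=0, q₋₁=0, q₋₂=1):
  k=0: a=17, p=17, q=1
  k=1: a=2, p=35, q=2
  k=2: a=3, p=122, q=7
  k=3: a=1, p=157, q=9
  k=4: a=18, p=2948, q=169
  k=5: a=3, p=9001, q=516

9001/516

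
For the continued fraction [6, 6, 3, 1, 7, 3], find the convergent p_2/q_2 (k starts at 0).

Using pₖ = aₖpₖ₋₁ + pₖ₋₂, qₖ = aₖqₖ₋₁ + qₖ₋₂ (with p₋₁=1, p₋₂=0, q₋₁=0, q₋₂=1):
  k=0: a=6, p=6, q=1
  k=1: a=6, p=37, q=6
  k=2: a=3, p=117, q=19

117/19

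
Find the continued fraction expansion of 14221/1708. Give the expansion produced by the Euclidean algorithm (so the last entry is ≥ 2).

[8; 3, 15, 18, 2]

14221 = 8·1708 + 557
1708 = 3·557 + 37
557 = 15·37 + 2
37 = 18·2 + 1
2 = 2·1 + 0  (stop)
So 14221/1708 = [8; 3, 15, 18, 2].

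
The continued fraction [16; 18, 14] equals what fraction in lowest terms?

4062/253

Fold from the inside: start with 14/1.
  18 + 1/14 = 253/14
  16 + 14/253 = 4062/253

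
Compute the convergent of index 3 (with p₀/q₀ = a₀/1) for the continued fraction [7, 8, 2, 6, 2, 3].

Using pₖ = aₖpₖ₋₁ + pₖ₋₂, qₖ = aₖqₖ₋₁ + qₖ₋₂ (with p₋₁=1, p₋₂=0, q₋₁=0, q₋₂=1):
  k=0: a=7, p=7, q=1
  k=1: a=8, p=57, q=8
  k=2: a=2, p=121, q=17
  k=3: a=6, p=783, q=110

783/110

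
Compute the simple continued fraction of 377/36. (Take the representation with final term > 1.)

377 = 10×36 + 17
36 = 2×17 + 2
17 = 8×2 + 1
2 = 2×1 + 0  (stop)
So 377/36 = [10; 2, 8, 2].

[10; 2, 8, 2]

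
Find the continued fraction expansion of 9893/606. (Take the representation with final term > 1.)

[16; 3, 13, 7, 2]

9893 = 16·606 + 197
606 = 3·197 + 15
197 = 13·15 + 2
15 = 7·2 + 1
2 = 2·1 + 0  (stop)
So 9893/606 = [16; 3, 13, 7, 2].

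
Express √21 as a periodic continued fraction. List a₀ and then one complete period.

[4; 1, 1, 2, 1, 1, 8]

a₀ = ⌊√21⌋ = 4.
With m₀=0, d₀=1 and mₖ₊₁ = dₖaₖ − mₖ, dₖ₊₁ = (n − mₖ₊₁²)/dₖ, aₖ₊₁ = ⌊(a₀+mₖ₊₁)/dₖ₊₁⌋:
  k=1: m=4, d=5, a=1
  k=2: m=1, d=4, a=1
  k=3: m=3, d=3, a=2
  k=4: m=3, d=4, a=1
  k=5: m=1, d=5, a=1
  k=6: m=4, d=1, a=8
d=1 and a=2a₀=8 at k=6, so the next step gives (m, d) = (4, 5) again — its k=1 value — and the period has length 6.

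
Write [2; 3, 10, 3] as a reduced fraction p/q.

223/96

Using pₖ = aₖpₖ₋₁ + pₖ₋₂ and qₖ = aₖqₖ₋₁ + qₖ₋₂:
  k=0: a=2, p=2, q=1
  k=1: a=3, p=7, q=3
  k=2: a=10, p=72, q=31
  k=3: a=3, p=223, q=96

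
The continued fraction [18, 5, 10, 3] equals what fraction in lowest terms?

2875/158

Fold from the inside: start with 3/1.
  10 + 1/3 = 31/3
  5 + 3/31 = 158/31
  18 + 31/158 = 2875/158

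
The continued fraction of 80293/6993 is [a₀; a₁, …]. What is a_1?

80293 = 11·6993 + 3370   →  a_0 = 11
6993 = 2·3370 + 253   →  a_1 = 2

2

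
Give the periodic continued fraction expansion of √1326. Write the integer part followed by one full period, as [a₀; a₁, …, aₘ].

[36; 2, 2, 2, 2, 2, 72]

a₀ = ⌊√1326⌋ = 36.
With m₀=0, d₀=1 and mₖ₊₁ = dₖaₖ − mₖ, dₖ₊₁ = (n − mₖ₊₁²)/dₖ, aₖ₊₁ = ⌊(a₀+mₖ₊₁)/dₖ₊₁⌋:
  k=1: m=36, d=30, a=2
  k=2: m=24, d=25, a=2
  k=3: m=26, d=26, a=2
  k=4: m=26, d=25, a=2
  k=5: m=24, d=30, a=2
  k=6: m=36, d=1, a=72
d=1 and a=2a₀=72 at k=6, so the next step gives (m, d) = (36, 30) again — its k=1 value — and the period has length 6.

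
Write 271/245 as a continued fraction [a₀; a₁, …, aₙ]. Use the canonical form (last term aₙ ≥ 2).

271 = 1·245 + 26
245 = 9·26 + 11
26 = 2·11 + 4
11 = 2·4 + 3
4 = 1·3 + 1
3 = 3·1 + 0  (stop)
So 271/245 = [1; 9, 2, 2, 1, 3].

[1; 9, 2, 2, 1, 3]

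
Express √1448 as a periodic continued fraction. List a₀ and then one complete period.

a₀ = ⌊√1448⌋ = 38.

[38; 19, 76]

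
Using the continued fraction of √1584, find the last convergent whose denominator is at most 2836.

79201/1990

√1584 = [39; 1, 3, 1, 78, …] (period length 4).
Convergents:
  p_0/q_0 = 39/1
  p_1/q_1 = 40/1
  p_2/q_2 = 159/4
  p_3/q_3 = 199/5
  p_4/q_4 = 15681/394
  p_5/q_5 = 15880/399
  p_6/q_6 = 63321/1591
  p_7/q_7 = 79201/1990
  p_8/q_8 = 6240999/156811
q_7 = 1990 ≤ 2836 < 156811 = q_8, so the answer is 79201/1990.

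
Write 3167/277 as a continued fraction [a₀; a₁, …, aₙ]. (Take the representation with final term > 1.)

3167 = 11·277 + 120
277 = 2·120 + 37
120 = 3·37 + 9
37 = 4·9 + 1
9 = 9·1 + 0  (stop)
So 3167/277 = [11; 2, 3, 4, 9].

[11; 2, 3, 4, 9]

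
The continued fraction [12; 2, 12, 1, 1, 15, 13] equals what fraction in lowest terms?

131585/10543

Using pₖ = aₖpₖ₋₁ + pₖ₋₂ and qₖ = aₖqₖ₋₁ + qₖ₋₂:
  k=0: a=12, p=12, q=1
  k=1: a=2, p=25, q=2
  k=2: a=12, p=312, q=25
  k=3: a=1, p=337, q=27
  k=4: a=1, p=649, q=52
  k=5: a=15, p=10072, q=807
  k=6: a=13, p=131585, q=10543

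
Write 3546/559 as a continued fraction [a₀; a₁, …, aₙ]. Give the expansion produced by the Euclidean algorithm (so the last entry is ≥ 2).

[6; 2, 1, 10, 3, 2, 2]

3546 = 6*559 + 192
559 = 2*192 + 175
192 = 1*175 + 17
175 = 10*17 + 5
17 = 3*5 + 2
5 = 2*2 + 1
2 = 2*1 + 0  (stop)
So 3546/559 = [6; 2, 1, 10, 3, 2, 2].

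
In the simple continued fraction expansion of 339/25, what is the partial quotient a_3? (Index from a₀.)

3

339 = 13·25 + 14   →  a_0 = 13
25 = 1·14 + 11   →  a_1 = 1
14 = 1·11 + 3   →  a_2 = 1
11 = 3·3 + 2   →  a_3 = 3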